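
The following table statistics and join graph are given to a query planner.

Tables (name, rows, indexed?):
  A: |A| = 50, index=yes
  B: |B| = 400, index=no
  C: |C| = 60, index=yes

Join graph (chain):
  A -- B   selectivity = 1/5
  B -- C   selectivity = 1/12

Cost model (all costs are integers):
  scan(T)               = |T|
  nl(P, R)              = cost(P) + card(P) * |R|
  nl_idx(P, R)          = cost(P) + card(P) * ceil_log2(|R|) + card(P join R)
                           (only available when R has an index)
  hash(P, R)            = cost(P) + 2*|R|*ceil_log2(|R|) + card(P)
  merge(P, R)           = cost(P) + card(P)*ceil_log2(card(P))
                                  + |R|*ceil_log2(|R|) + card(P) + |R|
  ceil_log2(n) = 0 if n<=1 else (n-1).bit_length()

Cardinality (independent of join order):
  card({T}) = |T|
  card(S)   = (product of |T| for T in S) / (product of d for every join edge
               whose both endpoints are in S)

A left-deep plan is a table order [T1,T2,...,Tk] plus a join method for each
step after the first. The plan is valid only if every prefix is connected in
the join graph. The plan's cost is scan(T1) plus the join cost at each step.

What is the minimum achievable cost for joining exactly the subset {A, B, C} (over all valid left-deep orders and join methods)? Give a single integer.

Selinger DP over subsets of {A,B,C}:
  {A}: scan cost=50, card=50
  {B}: scan cost=400, card=400
  {C}: scan cost=60, card=60
  {AB}: card=4000; try (A,hash)→1400, (B,merge)→4400, (A,merge)→4750, (A,nl_idx)→6800, (B,hash)→7300, (B,nl)→20050 …(+1); best=1400 via (A,hash)
  {BC}: card=2000; try (C,hash)→1520, (B,merge)→4480, (C,nl_idx)→4800, (C,merge)→4820, (B,hash)→7320, (B,nl)→24060 …(+1); best=1520 via (C,hash)
  {ABC}: card=20000; try (A,hash)→4120, (C,hash)→6120, (A,merge)→25870, (A,nl_idx)→33520, (C,nl_idx)→45400, (C,merge)→53820 …(+2); best=4120 via (A,hash)

4120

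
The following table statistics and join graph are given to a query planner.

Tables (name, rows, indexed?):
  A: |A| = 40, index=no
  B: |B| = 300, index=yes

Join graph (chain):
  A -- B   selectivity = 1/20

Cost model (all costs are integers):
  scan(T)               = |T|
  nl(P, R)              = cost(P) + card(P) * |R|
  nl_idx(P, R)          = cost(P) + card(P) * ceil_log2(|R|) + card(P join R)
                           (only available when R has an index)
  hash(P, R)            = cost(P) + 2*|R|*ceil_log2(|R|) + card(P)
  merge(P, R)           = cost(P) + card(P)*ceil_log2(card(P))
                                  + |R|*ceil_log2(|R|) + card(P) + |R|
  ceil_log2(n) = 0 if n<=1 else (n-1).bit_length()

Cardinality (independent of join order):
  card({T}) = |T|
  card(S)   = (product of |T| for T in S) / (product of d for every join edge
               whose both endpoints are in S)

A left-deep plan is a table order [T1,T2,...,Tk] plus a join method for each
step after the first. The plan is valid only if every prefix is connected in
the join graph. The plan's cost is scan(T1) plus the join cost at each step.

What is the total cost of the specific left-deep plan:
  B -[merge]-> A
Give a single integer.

3580

step 1: scan B: cost=300, card=300
step 2: join A via merge
    card(P join A) = 300*40/(20) = 600
    cost = 300 + 300*9 + 40*6 + 300 + 40 = 3580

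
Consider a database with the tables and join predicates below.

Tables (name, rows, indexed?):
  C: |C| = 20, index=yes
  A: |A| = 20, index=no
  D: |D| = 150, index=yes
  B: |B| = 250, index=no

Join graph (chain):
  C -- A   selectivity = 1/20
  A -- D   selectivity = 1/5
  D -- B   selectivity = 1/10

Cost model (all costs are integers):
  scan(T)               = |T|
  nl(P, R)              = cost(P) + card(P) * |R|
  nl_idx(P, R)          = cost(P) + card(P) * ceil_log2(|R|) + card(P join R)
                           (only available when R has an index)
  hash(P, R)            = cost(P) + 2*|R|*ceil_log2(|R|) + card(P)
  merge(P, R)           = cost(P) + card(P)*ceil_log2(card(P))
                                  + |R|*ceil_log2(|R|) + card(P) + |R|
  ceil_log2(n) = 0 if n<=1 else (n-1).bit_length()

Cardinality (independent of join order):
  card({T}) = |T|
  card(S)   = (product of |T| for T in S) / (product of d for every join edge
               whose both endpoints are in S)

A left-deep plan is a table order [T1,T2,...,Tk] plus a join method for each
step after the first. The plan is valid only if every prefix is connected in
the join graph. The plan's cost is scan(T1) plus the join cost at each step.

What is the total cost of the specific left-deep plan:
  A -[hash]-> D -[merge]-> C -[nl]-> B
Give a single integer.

159160

step 1: scan A: cost=20, card=20
step 2: join D via hash
    card(P join D) = 20*150/(5) = 600
    cost = 20 + 2*150*8 + 20 = 2440
step 3: join C via merge
    card(P join C) = 600*20/(20) = 600
    cost = 2440 + 600*10 + 20*5 + 600 + 20 = 9160
step 4: join B via nl
    card(P join B) = 600*250/(10) = 15000
    cost = 9160 + 600*250 = 159160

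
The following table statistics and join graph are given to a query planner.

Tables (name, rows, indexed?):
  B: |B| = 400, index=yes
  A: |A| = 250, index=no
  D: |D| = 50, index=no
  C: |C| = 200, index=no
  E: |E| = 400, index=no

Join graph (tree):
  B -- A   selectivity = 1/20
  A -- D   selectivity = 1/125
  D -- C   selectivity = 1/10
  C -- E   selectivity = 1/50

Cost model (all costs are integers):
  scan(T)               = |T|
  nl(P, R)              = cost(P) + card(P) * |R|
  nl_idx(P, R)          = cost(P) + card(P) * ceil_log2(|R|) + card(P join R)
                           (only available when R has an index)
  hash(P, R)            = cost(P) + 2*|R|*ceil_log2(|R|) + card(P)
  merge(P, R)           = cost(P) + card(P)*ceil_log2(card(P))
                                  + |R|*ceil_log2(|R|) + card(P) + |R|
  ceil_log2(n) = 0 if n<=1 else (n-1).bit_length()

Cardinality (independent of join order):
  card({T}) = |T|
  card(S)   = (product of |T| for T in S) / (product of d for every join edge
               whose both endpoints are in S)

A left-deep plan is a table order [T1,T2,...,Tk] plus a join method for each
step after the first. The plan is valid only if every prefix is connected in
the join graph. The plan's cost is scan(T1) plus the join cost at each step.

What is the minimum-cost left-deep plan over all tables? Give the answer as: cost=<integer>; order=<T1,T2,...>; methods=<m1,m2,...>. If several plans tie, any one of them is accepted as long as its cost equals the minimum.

Selinger DP (subsets sized 1..n):
  {B}: scan cost=400, card=400
  {A}: scan cost=250, card=250
  {D}: scan cost=50, card=50
  {C}: scan cost=200, card=200
  {E}: scan cost=400, card=400
  {AB}: card=5000; try (A,hash)→4800, (B,merge)→6500, (A,merge)→6650, (B,nl_idx)→7500, (B,hash)→7700, (B,nl)→100250 …(+1); best=4800 via (A,hash)
  {AD}: card=100; try (D,hash)→1100, (A,merge)→2650, (D,merge)→2850, (A,hash)→4100, (A,nl)→12550, (D,nl)→12750; best=1100 via (D,hash)
  {CD}: card=1000; try (D,hash)→1000, (C,merge)→2200, (D,merge)→2350, (C,hash)→3300, (C,nl)→10050, (D,nl)→10200; best=1000 via (D,hash)
  {CE}: card=1600; try (C,hash)→4000, (E,merge)→6000, (C,merge)→6200, (E,hash)→7600, (E,nl)→80200, (C,nl)→80400; best=4000 via (C,hash)
  {ABD}: card=2000; try (B,nl_idx)→4000, (B,merge)→5900, (B,hash)→8400, (D,hash)→10400, (B,nl)→41100, (D,merge)→75150 …(+1); best=4000 via (B,nl_idx)
  {ACD}: card=2000; try (C,merge)→3700, (C,hash)→4400, (A,hash)→6000, (A,merge)→14250, (C,nl)→21100, (A,nl)→251000; best=3700 via (C,merge)
  {CDE}: card=8000; try (D,hash)→6200, (E,hash)→9200, (E,merge)→16000, (D,merge)→23550, (D,nl)→84000, (E,nl)→401000; best=6200 via (D,hash)
  {ABCD}: card=40000; try (C,hash)→9200, (B,hash)→12900, (C,merge)→29800, (B,merge)→31700, (B,nl_idx)→61700, (C,nl)→404000 …(+1); best=9200 via (C,hash)
  {ACDE}: card=16000; try (E,hash)→12900, (A,hash)→18200, (E,merge)→31700, (A,merge)→120450, (E,nl)→803700, (A,nl)→2006200; best=12900 via (E,hash)
  {ABCDE}: card=320000; try (B,hash)→36100, (E,hash)→56400, (B,merge)→256900, (B,nl_idx)→476900, (E,merge)→693200, (B,nl)→6412900 …(+1); best=36100 via (B,hash)

cost=36100; order=A,D,C,E,B; methods=hash,merge,hash,hash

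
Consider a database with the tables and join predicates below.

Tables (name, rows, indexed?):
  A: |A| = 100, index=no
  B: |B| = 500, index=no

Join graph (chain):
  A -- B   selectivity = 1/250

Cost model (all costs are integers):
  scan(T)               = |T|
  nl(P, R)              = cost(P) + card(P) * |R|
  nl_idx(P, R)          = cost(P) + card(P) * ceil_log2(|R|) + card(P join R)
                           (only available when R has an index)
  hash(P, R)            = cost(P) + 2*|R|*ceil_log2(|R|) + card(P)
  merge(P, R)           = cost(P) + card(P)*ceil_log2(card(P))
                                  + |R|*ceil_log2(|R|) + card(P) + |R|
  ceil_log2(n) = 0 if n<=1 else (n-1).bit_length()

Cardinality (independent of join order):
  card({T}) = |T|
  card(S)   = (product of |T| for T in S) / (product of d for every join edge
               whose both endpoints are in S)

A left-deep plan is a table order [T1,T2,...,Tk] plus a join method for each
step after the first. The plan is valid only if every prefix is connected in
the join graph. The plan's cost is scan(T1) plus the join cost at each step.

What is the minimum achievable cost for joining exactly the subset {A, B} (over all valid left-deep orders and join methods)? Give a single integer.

Selinger DP over subsets of {A,B}:
  {A}: scan cost=100, card=100
  {B}: scan cost=500, card=500
  {AB}: card=200; try (A,hash)→2400, (B,merge)→5900, (A,merge)→6300, (B,hash)→9200, (B,nl)→50100, (A,nl)→50500; best=2400 via (A,hash)

2400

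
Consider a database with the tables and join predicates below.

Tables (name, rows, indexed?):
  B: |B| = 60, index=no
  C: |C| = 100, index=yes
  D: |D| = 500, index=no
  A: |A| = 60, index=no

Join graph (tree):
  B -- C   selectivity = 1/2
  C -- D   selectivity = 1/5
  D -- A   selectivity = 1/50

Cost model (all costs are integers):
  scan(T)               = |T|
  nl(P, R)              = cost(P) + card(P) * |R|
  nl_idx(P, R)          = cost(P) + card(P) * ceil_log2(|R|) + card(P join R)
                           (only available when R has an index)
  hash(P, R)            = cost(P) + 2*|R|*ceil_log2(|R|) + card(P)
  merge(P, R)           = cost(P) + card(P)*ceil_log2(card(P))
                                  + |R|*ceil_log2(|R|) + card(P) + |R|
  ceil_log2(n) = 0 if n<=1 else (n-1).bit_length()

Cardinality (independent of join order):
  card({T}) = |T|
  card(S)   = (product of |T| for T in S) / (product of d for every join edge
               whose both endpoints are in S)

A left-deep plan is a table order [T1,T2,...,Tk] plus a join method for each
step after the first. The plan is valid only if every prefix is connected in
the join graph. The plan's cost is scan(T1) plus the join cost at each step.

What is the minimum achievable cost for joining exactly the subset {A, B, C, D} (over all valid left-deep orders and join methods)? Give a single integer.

Selinger DP over subsets of {A,B,C,D}:
  {B}: scan cost=60, card=60
  {C}: scan cost=100, card=100
  {D}: scan cost=500, card=500
  {A}: scan cost=60, card=60
  {BC}: card=3000; try (B,hash)→920, (C,merge)→1280, (B,merge)→1320, (C,hash)→1520, (C,nl_idx)→3480, (C,nl)→6060 …(+1); best=920 via (B,hash)
  {CD}: card=10000; try (C,hash)→2400, (D,merge)→5900, (C,merge)→6300, (D,hash)→9200, (C,nl_idx)→14000, (D,nl)→50100 …(+1); best=2400 via (C,hash)
  {AD}: card=600; try (A,hash)→1720, (D,merge)→5480, (A,merge)→5920, (D,hash)→9120, (D,nl)→30060, (A,nl)→30500; best=1720 via (A,hash)
  {BCD}: card=300000; try (D,hash)→12920, (B,hash)→13120, (D,merge)→44920, (B,merge)→152820, (B,nl)→602400, (D,nl)→1500920; best=12920 via (D,hash)
  {ACD}: card=12000; try (C,hash)→3720, (C,merge)→9120, (A,hash)→13120, (C,nl_idx)→17920, (C,nl)→61720, (A,merge)→152820 …(+1); best=3720 via (C,hash)
  {ABCD}: card=360000; try (B,hash)→16440, (B,merge)→184140, (A,hash)→313640, (B,nl)→723720, (A,merge)→6013340, (A,nl)→18012920; best=16440 via (B,hash)

16440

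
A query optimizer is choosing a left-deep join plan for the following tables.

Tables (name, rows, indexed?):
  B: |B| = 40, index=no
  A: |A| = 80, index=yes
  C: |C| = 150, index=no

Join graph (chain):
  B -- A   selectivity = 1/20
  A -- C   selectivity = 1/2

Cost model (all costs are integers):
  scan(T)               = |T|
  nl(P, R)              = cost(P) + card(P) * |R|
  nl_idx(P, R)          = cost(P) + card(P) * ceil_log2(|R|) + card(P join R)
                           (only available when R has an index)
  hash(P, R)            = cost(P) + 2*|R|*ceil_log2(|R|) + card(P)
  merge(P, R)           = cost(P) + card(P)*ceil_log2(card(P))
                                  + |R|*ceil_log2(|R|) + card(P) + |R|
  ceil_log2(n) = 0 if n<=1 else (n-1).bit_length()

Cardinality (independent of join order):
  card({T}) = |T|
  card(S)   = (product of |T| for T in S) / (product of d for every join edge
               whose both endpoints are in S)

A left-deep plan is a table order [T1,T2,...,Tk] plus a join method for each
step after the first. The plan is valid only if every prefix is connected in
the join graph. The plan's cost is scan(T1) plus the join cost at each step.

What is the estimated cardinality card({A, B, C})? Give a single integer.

Tables in S: A(80), B(40), C(150)
Edges inside S: B-A(d=20), A-C(d=2)
numerator = 80 * 40 * 150 = 480000
denominator = 20 * 2 = 40
card(S) = 480000 / 40 = 12000

12000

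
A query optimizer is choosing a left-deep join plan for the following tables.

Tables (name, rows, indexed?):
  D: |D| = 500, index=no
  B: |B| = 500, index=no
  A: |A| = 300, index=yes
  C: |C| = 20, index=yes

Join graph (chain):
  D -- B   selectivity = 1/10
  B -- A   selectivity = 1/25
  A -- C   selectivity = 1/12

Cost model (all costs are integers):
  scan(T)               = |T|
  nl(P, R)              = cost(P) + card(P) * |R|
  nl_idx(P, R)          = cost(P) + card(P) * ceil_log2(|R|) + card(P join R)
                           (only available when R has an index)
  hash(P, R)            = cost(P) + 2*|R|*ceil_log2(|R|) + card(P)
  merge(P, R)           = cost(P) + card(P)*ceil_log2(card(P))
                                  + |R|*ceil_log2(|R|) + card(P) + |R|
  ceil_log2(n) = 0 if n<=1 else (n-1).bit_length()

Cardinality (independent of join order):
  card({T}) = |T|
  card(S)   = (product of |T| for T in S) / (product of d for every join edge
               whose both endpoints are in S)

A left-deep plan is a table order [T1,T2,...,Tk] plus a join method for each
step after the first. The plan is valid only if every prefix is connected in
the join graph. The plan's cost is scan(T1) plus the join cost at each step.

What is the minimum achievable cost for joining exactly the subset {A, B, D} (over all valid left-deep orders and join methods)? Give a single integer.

Selinger DP over subsets of {A,B,D}:
  {D}: scan cost=500, card=500
  {B}: scan cost=500, card=500
  {A}: scan cost=300, card=300
  {BD}: card=25000; try (D,hash)→10000, (B,hash)→10000, (D,merge)→10500, (B,merge)→10500, (D,nl)→250500, (B,nl)→250500; best=10000 via (D,hash)
  {AB}: card=6000; try (A,hash)→6400, (B,merge)→8300, (A,merge)→8500, (B,hash)→9600, (A,nl_idx)→11000, (B,nl)→150300 …(+1); best=6400 via (A,hash)
  {ABD}: card=300000; try (D,hash)→21400, (A,hash)→40400, (D,merge)→95400, (A,merge)→413000, (A,nl_idx)→535000, (D,nl)→3006400 …(+1); best=21400 via (D,hash)

21400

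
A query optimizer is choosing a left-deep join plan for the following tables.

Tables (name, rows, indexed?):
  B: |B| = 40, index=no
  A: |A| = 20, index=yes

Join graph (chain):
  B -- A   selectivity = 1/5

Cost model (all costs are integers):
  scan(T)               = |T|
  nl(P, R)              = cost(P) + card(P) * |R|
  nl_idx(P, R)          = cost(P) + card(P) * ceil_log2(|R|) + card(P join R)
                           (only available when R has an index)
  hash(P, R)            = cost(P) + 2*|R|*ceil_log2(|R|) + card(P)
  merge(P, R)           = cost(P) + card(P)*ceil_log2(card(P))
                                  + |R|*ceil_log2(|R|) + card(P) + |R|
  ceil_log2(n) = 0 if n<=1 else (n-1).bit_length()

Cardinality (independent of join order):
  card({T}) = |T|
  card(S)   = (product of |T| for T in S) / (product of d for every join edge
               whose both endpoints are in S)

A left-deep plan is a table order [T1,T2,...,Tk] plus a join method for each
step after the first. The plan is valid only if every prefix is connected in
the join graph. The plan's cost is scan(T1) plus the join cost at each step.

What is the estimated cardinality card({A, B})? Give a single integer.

160

Tables in S: A(20), B(40)
Edges inside S: B-A(d=5)
numerator = 20 * 40 = 800
denominator = 5 = 5
card(S) = 800 / 5 = 160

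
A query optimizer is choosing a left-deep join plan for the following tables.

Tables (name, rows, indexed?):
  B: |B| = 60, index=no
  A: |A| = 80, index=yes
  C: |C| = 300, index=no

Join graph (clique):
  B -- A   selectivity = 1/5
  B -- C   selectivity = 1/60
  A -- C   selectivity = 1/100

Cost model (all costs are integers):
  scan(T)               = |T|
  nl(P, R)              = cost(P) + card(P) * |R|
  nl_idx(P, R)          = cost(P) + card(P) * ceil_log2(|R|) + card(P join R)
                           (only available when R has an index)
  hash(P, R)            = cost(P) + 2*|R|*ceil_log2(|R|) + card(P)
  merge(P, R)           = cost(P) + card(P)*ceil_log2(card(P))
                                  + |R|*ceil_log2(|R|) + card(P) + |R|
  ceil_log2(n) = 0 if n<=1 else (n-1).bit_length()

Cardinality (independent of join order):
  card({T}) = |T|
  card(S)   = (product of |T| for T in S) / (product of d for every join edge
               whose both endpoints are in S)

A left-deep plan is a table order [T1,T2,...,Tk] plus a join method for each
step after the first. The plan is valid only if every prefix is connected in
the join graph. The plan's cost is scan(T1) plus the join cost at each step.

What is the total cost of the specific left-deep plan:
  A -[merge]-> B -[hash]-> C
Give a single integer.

step 1: scan A: cost=80, card=80
step 2: join B via merge
    card(P join B) = 80*60/(5) = 960
    cost = 80 + 80*7 + 60*6 + 80 + 60 = 1140
step 3: join C via hash
    card(P join C) = 960*300/(60*100) = 48
    cost = 1140 + 2*300*9 + 960 = 7500

7500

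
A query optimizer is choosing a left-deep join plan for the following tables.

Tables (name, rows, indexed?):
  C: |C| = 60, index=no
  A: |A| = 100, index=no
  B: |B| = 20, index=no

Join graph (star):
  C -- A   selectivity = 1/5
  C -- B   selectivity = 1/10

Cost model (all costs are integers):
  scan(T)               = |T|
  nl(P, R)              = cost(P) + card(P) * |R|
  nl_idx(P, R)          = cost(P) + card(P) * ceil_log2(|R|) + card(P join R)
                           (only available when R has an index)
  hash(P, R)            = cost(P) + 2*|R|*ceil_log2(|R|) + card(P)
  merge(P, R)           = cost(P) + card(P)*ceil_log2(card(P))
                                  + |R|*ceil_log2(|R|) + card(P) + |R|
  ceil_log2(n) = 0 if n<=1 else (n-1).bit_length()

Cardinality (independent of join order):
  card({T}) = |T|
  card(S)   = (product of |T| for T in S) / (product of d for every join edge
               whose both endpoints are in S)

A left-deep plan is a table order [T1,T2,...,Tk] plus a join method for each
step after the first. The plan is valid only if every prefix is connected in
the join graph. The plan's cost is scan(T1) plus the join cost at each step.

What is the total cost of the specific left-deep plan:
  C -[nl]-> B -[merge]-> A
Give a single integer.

step 1: scan C: cost=60, card=60
step 2: join B via nl
    card(P join B) = 60*20/(10) = 120
    cost = 60 + 60*20 = 1260
step 3: join A via merge
    card(P join A) = 120*100/(5) = 2400
    cost = 1260 + 120*7 + 100*7 + 120 + 100 = 3020

3020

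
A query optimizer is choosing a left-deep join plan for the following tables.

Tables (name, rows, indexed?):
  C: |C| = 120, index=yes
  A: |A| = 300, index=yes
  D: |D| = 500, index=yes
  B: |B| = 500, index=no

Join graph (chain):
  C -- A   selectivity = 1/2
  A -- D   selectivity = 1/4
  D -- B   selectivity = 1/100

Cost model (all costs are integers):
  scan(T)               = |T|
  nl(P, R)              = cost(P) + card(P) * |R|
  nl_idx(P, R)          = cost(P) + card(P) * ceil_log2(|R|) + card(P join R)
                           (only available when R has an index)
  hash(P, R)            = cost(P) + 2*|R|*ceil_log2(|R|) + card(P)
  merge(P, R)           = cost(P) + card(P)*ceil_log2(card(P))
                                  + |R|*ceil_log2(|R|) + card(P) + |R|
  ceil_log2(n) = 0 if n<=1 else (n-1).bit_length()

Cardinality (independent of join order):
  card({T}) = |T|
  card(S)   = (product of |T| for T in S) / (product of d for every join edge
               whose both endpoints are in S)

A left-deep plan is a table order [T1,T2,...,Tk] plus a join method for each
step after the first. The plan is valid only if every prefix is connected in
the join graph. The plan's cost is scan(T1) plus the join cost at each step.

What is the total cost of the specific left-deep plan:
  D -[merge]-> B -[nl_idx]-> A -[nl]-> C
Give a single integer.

step 1: scan D: cost=500, card=500
step 2: join B via merge
    card(P join B) = 500*500/(100) = 2500
    cost = 500 + 500*9 + 500*9 + 500 + 500 = 10500
step 3: join A via nl_idx
    card(P join A) = 2500*300/(4) = 187500
    cost = 10500 + 2500*9 + 187500 = 220500
step 4: join C via nl
    card(P join C) = 187500*120/(2) = 11250000
    cost = 220500 + 187500*120 = 22720500

22720500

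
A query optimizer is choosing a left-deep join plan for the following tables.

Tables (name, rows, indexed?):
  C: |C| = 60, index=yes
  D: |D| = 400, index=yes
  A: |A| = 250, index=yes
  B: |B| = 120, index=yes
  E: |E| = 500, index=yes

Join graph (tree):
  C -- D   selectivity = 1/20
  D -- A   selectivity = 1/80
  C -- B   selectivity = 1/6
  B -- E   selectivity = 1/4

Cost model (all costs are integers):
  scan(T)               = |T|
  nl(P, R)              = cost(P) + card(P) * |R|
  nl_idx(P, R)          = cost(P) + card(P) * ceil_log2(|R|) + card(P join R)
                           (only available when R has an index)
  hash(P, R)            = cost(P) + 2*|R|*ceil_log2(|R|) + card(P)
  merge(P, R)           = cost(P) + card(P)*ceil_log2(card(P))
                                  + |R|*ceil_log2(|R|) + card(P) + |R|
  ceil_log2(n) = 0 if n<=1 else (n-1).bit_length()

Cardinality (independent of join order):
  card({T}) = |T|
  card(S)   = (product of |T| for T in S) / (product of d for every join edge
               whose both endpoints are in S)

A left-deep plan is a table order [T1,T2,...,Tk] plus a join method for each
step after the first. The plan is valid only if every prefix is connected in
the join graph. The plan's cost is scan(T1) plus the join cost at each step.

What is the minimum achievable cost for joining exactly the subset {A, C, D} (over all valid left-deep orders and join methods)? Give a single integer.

Selinger DP over subsets of {A,C,D}:
  {C}: scan cost=60, card=60
  {D}: scan cost=400, card=400
  {A}: scan cost=250, card=250
  {CD}: card=1200; try (C,hash)→1520, (D,nl_idx)→1800, (C,nl_idx)→4000, (D,merge)→4480, (C,merge)→4820, (D,hash)→7320 …(+2); best=1520 via (C,hash)
  {AD}: card=1250; try (D,nl_idx)→3750, (A,hash)→4800, (A,nl_idx)→4850, (D,merge)→6500, (A,merge)→6650, (D,hash)→7700 …(+2); best=3750 via (D,nl_idx)
  {ACD}: card=3750; try (C,hash)→5720, (A,hash)→6720, (A,nl_idx)→14870, (C,nl_idx)→15000, (A,merge)→18170, (C,merge)→19170 …(+2); best=5720 via (C,hash)

5720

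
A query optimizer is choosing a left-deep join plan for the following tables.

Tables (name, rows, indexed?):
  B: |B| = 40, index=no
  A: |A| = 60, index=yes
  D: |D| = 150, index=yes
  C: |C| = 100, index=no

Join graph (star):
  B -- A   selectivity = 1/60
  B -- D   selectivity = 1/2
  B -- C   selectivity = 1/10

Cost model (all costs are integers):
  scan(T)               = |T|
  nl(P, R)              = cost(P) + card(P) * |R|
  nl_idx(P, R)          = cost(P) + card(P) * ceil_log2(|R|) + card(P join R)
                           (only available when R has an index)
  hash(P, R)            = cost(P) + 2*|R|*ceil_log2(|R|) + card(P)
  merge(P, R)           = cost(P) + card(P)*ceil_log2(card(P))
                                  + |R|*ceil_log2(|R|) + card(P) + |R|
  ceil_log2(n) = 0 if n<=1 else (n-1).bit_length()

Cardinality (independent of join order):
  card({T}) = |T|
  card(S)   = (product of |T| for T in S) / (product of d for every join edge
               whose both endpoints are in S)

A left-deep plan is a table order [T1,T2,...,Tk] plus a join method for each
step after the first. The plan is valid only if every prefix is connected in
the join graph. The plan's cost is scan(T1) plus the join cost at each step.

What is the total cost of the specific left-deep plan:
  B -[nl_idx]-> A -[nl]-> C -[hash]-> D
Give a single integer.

step 1: scan B: cost=40, card=40
step 2: join A via nl_idx
    card(P join A) = 40*60/(60) = 40
    cost = 40 + 40*6 + 40 = 320
step 3: join C via nl
    card(P join C) = 40*100/(10) = 400
    cost = 320 + 40*100 = 4320
step 4: join D via hash
    card(P join D) = 400*150/(2) = 30000
    cost = 4320 + 2*150*8 + 400 = 7120

7120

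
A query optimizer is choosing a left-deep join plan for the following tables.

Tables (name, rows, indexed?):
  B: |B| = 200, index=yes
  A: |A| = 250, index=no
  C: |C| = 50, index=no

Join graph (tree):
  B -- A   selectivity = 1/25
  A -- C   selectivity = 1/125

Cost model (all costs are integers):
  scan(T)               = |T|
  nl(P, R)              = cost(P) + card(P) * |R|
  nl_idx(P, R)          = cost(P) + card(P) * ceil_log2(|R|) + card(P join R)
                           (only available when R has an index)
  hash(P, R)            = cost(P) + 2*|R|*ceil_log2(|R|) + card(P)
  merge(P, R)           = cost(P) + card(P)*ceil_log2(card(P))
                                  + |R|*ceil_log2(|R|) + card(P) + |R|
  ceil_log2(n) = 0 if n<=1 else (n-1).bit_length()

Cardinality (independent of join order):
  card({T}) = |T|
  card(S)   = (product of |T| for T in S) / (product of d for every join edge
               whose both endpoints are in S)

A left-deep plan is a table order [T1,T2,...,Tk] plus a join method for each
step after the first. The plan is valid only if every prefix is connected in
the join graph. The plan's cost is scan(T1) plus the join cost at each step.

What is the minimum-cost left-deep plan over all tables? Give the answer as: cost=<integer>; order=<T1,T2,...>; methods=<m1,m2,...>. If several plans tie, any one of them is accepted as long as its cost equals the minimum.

cost=2700; order=A,C,B; methods=hash,nl_idx

Selinger DP (subsets sized 1..n):
  {B}: scan cost=200, card=200
  {A}: scan cost=250, card=250
  {C}: scan cost=50, card=50
  {AB}: card=2000; try (B,hash)→3700, (B,nl_idx)→4250, (A,merge)→4250, (B,merge)→4300, (A,hash)→4400, (A,nl)→50200 …(+1); best=3700 via (B,hash)
  {AC}: card=100; try (C,hash)→1100, (A,merge)→2650, (C,merge)→2850, (A,hash)→4100, (A,nl)→12550, (C,nl)→12750; best=1100 via (C,hash)
  {ABC}: card=800; try (B,nl_idx)→2700, (B,merge)→3700, (B,hash)→4400, (C,hash)→6300, (B,nl)→21100, (C,merge)→28050 …(+1); best=2700 via (B,nl_idx)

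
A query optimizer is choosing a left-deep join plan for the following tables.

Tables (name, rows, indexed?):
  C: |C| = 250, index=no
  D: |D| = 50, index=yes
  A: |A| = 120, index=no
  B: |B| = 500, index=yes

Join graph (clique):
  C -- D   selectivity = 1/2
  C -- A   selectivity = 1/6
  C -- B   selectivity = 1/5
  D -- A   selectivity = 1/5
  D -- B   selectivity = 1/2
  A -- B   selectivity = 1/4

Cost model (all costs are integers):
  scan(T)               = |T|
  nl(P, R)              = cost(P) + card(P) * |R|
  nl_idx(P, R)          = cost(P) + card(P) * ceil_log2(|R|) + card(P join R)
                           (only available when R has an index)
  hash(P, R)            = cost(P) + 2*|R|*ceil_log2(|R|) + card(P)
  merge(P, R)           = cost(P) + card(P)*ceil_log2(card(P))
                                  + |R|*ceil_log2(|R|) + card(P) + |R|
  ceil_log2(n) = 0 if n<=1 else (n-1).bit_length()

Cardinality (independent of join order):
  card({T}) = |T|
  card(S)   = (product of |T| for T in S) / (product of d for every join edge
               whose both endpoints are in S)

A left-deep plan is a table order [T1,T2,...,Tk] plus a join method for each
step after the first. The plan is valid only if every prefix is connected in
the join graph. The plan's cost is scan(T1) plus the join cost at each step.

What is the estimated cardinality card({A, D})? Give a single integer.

1200

Tables in S: A(120), D(50)
Edges inside S: D-A(d=5)
numerator = 120 * 50 = 6000
denominator = 5 = 5
card(S) = 6000 / 5 = 1200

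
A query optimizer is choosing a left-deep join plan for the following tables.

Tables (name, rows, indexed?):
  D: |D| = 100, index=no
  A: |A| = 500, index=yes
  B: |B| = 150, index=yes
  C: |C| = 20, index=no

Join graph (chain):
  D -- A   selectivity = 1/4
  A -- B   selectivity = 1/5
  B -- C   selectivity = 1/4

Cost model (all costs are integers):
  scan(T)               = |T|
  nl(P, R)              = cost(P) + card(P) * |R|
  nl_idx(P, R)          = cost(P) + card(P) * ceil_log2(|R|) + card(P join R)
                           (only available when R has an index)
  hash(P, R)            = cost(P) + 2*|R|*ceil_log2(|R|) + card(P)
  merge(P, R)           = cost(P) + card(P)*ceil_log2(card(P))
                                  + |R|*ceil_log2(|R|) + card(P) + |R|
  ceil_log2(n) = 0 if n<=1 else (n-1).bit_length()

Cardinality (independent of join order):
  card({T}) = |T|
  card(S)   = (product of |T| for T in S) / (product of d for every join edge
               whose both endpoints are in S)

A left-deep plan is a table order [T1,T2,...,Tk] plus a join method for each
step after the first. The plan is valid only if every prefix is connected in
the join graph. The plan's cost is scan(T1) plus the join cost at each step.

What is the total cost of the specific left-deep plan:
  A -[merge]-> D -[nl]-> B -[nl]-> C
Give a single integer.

9381300

step 1: scan A: cost=500, card=500
step 2: join D via merge
    card(P join D) = 500*100/(4) = 12500
    cost = 500 + 500*9 + 100*7 + 500 + 100 = 6300
step 3: join B via nl
    card(P join B) = 12500*150/(5) = 375000
    cost = 6300 + 12500*150 = 1881300
step 4: join C via nl
    card(P join C) = 375000*20/(4) = 1875000
    cost = 1881300 + 375000*20 = 9381300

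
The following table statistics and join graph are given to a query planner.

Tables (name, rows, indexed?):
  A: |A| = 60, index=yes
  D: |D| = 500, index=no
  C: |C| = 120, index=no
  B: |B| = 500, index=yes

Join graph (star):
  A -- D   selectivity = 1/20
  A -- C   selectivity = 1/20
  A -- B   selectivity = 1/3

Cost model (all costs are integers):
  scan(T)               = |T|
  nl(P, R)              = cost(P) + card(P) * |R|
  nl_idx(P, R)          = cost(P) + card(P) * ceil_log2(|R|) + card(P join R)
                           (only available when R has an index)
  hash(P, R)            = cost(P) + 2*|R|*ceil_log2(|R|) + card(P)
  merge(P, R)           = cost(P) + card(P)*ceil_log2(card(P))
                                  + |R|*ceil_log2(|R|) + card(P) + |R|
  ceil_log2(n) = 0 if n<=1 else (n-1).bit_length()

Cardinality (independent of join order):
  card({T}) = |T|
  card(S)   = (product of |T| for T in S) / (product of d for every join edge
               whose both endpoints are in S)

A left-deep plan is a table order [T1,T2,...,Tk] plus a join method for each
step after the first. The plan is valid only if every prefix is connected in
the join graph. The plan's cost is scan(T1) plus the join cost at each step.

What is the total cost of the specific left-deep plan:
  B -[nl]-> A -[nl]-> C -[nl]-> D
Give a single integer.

step 1: scan B: cost=500, card=500
step 2: join A via nl
    card(P join A) = 500*60/(3) = 10000
    cost = 500 + 500*60 = 30500
step 3: join C via nl
    card(P join C) = 10000*120/(20) = 60000
    cost = 30500 + 10000*120 = 1230500
step 4: join D via nl
    card(P join D) = 60000*500/(20) = 1500000
    cost = 1230500 + 60000*500 = 31230500

31230500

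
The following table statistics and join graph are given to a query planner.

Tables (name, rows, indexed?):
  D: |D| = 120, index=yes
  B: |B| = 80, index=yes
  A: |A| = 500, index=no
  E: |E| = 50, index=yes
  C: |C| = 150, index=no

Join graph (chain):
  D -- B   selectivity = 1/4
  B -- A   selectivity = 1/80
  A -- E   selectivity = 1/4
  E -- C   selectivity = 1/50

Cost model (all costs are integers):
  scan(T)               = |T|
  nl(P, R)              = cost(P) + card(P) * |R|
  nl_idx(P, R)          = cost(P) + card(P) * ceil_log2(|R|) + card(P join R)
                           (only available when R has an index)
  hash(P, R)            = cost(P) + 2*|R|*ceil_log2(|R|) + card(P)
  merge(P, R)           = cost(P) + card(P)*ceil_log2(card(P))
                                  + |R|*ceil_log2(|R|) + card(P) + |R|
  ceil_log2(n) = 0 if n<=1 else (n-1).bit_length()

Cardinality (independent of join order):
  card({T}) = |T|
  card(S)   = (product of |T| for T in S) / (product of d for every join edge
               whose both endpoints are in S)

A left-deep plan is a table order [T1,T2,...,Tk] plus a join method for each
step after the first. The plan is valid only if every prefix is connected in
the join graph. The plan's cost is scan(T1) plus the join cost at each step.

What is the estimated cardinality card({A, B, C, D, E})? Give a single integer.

562500

Tables in S: A(500), B(80), C(150), D(120), E(50)
Edges inside S: D-B(d=4), B-A(d=80), A-E(d=4), E-C(d=50)
numerator = 500 * 80 * 150 * 120 * 50 = 36000000000
denominator = 4 * 80 * 4 * 50 = 64000
card(S) = 36000000000 / 64000 = 562500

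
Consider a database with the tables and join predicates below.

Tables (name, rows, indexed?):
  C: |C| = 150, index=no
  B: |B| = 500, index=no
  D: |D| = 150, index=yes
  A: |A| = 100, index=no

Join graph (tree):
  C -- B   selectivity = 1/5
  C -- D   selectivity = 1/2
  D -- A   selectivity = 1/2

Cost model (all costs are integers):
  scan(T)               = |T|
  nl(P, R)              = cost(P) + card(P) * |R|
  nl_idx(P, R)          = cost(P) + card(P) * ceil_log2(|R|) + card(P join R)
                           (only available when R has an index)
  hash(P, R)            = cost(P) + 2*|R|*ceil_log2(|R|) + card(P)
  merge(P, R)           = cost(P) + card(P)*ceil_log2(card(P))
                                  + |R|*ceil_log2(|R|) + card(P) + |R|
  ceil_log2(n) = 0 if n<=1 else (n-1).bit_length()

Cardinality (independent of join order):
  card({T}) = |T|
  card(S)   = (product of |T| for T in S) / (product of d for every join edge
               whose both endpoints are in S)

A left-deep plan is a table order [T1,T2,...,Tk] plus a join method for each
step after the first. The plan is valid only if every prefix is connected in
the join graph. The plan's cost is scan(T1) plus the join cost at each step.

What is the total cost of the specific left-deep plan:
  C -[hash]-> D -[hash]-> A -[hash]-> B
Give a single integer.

586850

step 1: scan C: cost=150, card=150
step 2: join D via hash
    card(P join D) = 150*150/(2) = 11250
    cost = 150 + 2*150*8 + 150 = 2700
step 3: join A via hash
    card(P join A) = 11250*100/(2) = 562500
    cost = 2700 + 2*100*7 + 11250 = 15350
step 4: join B via hash
    card(P join B) = 562500*500/(5) = 56250000
    cost = 15350 + 2*500*9 + 562500 = 586850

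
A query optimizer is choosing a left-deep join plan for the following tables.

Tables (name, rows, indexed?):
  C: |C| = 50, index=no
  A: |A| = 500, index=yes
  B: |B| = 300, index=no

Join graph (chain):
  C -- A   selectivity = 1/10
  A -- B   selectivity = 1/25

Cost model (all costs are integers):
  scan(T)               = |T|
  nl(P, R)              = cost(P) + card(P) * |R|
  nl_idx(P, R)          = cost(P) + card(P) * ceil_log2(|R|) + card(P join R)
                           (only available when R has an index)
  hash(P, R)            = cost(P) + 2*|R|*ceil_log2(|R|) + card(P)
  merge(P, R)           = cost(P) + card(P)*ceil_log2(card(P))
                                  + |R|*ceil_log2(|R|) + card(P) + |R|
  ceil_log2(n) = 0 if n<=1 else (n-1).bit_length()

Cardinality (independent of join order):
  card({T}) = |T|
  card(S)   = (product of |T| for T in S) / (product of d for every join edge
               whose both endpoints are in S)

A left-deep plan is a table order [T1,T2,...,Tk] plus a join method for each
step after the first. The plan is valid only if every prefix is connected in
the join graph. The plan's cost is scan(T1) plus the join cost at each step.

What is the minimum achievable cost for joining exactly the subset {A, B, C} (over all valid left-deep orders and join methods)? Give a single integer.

Selinger DP over subsets of {A,B,C}:
  {C}: scan cost=50, card=50
  {A}: scan cost=500, card=500
  {B}: scan cost=300, card=300
  {AC}: card=2500; try (C,hash)→1600, (A,nl_idx)→3000, (A,merge)→5400, (C,merge)→5850, (A,hash)→9100, (A,nl)→25050 …(+1); best=1600 via (C,hash)
  {AB}: card=6000; try (B,hash)→6400, (A,merge)→8300, (B,merge)→8500, (A,nl_idx)→9000, (A,hash)→9600, (A,nl)→150300 …(+1); best=6400 via (B,hash)
  {ABC}: card=30000; try (B,hash)→9500, (C,hash)→13000, (B,merge)→37100, (C,merge)→90750, (C,nl)→306400, (B,nl)→751600; best=9500 via (B,hash)

9500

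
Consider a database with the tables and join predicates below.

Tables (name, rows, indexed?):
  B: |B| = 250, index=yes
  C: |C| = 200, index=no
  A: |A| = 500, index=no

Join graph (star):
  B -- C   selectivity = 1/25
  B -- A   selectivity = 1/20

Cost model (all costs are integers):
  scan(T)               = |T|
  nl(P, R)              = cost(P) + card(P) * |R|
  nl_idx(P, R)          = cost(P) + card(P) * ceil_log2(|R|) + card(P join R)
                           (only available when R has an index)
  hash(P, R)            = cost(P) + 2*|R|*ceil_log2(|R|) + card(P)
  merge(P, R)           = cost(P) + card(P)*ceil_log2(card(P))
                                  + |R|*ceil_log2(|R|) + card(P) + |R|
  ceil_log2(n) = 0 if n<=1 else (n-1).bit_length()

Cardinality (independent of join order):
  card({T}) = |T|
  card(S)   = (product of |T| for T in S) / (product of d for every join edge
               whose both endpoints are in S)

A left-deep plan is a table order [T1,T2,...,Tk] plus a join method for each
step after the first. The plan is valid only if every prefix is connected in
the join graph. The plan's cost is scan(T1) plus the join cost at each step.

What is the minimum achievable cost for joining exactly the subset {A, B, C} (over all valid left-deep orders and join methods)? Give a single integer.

Selinger DP over subsets of {A,B,C}:
  {B}: scan cost=250, card=250
  {C}: scan cost=200, card=200
  {A}: scan cost=500, card=500
  {BC}: card=2000; try (C,hash)→3700, (B,nl_idx)→3800, (B,merge)→4250, (C,merge)→4300, (B,hash)→4400, (B,nl)→50200 …(+1); best=3700 via (C,hash)
  {AB}: card=6250; try (B,hash)→5000, (A,merge)→7500, (B,merge)→7750, (A,hash)→9500, (B,nl_idx)→10750, (A,nl)→125250 …(+1); best=5000 via (B,hash)
  {ABC}: card=50000; try (C,hash)→14450, (A,hash)→14700, (A,merge)→32700, (C,merge)→94300, (A,nl)→1003700, (C,nl)→1255000; best=14450 via (C,hash)

14450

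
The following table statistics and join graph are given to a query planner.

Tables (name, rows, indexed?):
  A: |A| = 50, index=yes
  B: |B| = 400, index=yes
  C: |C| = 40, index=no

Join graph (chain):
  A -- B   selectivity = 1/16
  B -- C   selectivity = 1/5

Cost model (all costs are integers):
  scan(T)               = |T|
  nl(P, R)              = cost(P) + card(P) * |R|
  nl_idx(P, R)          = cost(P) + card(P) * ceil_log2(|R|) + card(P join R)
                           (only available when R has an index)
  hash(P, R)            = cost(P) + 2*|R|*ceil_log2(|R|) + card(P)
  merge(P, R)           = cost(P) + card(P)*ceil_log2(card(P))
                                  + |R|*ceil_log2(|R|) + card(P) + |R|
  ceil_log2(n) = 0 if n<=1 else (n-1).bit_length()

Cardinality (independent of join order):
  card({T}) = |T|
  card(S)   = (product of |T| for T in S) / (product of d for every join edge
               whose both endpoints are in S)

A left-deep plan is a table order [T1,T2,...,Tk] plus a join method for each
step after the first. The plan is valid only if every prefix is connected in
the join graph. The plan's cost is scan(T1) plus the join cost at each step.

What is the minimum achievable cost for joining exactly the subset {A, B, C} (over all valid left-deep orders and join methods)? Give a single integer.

3130

Selinger DP over subsets of {A,B,C}:
  {A}: scan cost=50, card=50
  {B}: scan cost=400, card=400
  {C}: scan cost=40, card=40
  {AB}: card=1250; try (A,hash)→1400, (B,nl_idx)→1750, (A,nl_idx)→4050, (B,merge)→4400, (A,merge)→4750, (B,hash)→7300 …(+2); best=1400 via (A,hash)
  {BC}: card=3200; try (C,hash)→1280, (B,nl_idx)→3600, (B,merge)→4320, (C,merge)→4680, (B,hash)→7280, (B,nl)→16040 …(+1); best=1280 via (C,hash)
  {ABC}: card=10000; try (C,hash)→3130, (A,hash)→5080, (C,merge)→16680, (A,nl_idx)→30480, (A,merge)→43230, (C,nl)→51400 …(+1); best=3130 via (C,hash)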